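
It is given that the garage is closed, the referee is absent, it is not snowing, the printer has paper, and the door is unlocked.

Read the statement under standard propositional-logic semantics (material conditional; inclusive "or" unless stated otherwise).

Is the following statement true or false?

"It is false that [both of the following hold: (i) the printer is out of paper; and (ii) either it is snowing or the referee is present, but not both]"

Let S = "the printer has paper" (T), R = "it is snowing" (F), Q = "the referee is present" (F).
Formalization: ~(~S & (R xor Q))

~S = ~T = F
R xor Q = F xor F = F
~S & (R xor Q) = F & F = F
~(~S & (R xor Q)) = ~F = T

True.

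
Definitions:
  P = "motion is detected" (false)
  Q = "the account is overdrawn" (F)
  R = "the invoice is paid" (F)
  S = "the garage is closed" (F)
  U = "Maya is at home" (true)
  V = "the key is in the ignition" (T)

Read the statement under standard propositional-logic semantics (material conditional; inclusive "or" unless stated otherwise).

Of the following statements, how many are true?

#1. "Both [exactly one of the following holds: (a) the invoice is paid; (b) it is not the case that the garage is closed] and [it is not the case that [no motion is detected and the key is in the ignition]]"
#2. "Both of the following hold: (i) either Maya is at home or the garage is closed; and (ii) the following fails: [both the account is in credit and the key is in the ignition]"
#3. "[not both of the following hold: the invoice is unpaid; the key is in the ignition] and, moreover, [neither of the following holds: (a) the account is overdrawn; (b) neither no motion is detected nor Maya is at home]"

0

#1: Parsed as (R xor not S) and not (not P and V)

not S = not False = True
R xor not S = False xor True = True
not P = not False = True
not P and V = True and True = True
not (not P and V) = not True = False
(R xor not S) and not (not P and V) = True and False = False
Thus #1 is false.

#2: Parsed as (U or S) and not (not Q and V)

U or S = True or False = True
not Q = not False = True
not Q and V = True and True = True
not (not Q and V) = not True = False
(U or S) and not (not Q and V) = True and False = False
Hence #2 is false.

#3: Formalization: (not R nand V) and (Q nor (not P nor U))

not R = not False = True
not R nand V = True nand True = False
not P = not False = True
not P nor U = True nor True = False
Q nor (not P nor U) = False nor False = True
(not R nand V) and (Q nor (not P nor U)) = False and True = False
So #3 is false.

True statements: 0 (none).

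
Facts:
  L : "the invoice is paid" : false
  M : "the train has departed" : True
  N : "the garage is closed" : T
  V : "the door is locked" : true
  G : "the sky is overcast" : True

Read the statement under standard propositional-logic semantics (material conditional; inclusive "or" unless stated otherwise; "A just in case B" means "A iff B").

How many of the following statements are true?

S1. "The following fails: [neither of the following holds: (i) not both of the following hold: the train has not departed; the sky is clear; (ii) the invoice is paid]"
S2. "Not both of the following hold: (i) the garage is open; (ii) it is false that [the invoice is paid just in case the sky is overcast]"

S1: Parsed as not ((not M nand not G) nor L)

not M = not True = False
not G = not True = False
not M nand not G = False nand False = True
(not M nand not G) nor L = True nor False = False
not ((not M nand not G) nor L) = not False = True
Thus S1 is true.

S2: Parsed as not N nand not (L iff G)

not N = not True = False
L iff G = False iff True = False
not (L iff G) = not False = True
not N nand not (L iff G) = False nand True = True
Hence S2 is true.

Count: 2.

2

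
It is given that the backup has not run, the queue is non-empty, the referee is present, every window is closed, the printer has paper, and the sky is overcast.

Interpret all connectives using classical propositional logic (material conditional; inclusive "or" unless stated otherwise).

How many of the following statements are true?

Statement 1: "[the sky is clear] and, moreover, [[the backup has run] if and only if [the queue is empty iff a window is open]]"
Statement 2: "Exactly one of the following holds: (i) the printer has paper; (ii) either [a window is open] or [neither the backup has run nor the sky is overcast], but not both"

1

Let P = "the sky is overcast" (True), G = "the backup has run" (False), M = "the queue is empty" (False), K = "a window is open" (False), Q = "the printer has paper" (True).

Statement 1: Parsed as not P and (G iff (M iff K))

not P = not True = False
M iff K = False iff False = True
G iff (M iff K) = False iff True = False
not P and (G iff (M iff K)) = False and False = False
Thus Statement 1 is false.

Statement 2: In symbols: Q xor (K xor (G nor P))

G nor P = False nor True = False
K xor (G nor P) = False xor False = False
Q xor (K xor (G nor P)) = True xor False = True
So Statement 2 is true.

1 of the 2 statements is true (Statement 2).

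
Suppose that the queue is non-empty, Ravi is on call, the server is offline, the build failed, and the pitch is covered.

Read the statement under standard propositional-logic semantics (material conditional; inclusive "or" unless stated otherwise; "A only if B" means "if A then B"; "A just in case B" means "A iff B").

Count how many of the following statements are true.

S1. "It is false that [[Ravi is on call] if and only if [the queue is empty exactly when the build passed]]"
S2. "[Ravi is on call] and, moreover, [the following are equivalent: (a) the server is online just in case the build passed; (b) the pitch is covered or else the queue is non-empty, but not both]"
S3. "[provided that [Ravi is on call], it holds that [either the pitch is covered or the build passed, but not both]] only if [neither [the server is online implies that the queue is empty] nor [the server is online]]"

Let Q = "Ravi is on call" (True), P = "the queue is empty" (False), S = "the build passed" (False), R = "the server is online" (False), U = "the pitch is covered" (True).

S1: In symbols: not (Q iff (P iff S))

P iff S = False iff False = True
Q iff (P iff S) = True iff True = True
not (Q iff (P iff S)) = not True = False
So S1 is false.

S2: This is Q and ((R iff S) iff (U xor not P)).

R iff S = False iff False = True
not P = not False = True
U xor not P = True xor True = False
(R iff S) iff (U xor not P) = True iff False = False
Q and ((R iff S) iff (U xor not P)) = True and False = False
Hence S2 is false.

S3: Parsed as (Q -> (U xor S)) -> ((R -> P) nor R)

U xor S = True xor False = True
Q -> (U xor S) = True -> True = True
R -> P = False -> False = True
(R -> P) nor R = True nor False = False
(Q -> (U xor S)) -> ((R -> P) nor R) = True -> False = False
Thus S3 is false.

True statements: 0 (none).

0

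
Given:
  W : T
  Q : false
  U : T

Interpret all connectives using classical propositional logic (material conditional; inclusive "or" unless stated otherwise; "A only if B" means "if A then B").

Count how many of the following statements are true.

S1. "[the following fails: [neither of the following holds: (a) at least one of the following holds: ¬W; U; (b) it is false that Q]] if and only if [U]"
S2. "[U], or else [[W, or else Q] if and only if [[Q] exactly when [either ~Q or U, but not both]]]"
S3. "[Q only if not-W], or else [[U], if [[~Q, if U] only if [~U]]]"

3

S1: In symbols: ~((~W | U) nor ~Q) <-> U

~W = ~T = F
~W | U = F | T = T
~Q = ~F = T
(~W | U) nor ~Q = T nor T = F
~((~W | U) nor ~Q) = ~F = T
~((~W | U) nor ~Q) <-> U = T <-> T = T
So S1 is true.

S2: Formalization: U | ((W | Q) <-> (Q <-> (~Q xor U)))

W | Q = T | F = T
~Q = ~F = T
~Q xor U = T xor T = F
Q <-> (~Q xor U) = F <-> F = T
(W | Q) <-> (Q <-> (~Q xor U)) = T <-> T = T
U | ((W | Q) <-> (Q <-> (~Q xor U))) = T | T = T
So S2 is true.

S3: This is (Q -> ~W) | (((U -> ~Q) -> ~U) -> U).

~W = ~T = F
Q -> ~W = F -> F = T
~Q = ~F = T
U -> ~Q = T -> T = T
~U = ~T = F
(U -> ~Q) -> ~U = T -> F = F
((U -> ~Q) -> ~U) -> U = F -> T = T
(Q -> ~W) | (((U -> ~Q) -> ~U) -> U) = T | T = T
So S3 is true.

3 of the 3 statements are true.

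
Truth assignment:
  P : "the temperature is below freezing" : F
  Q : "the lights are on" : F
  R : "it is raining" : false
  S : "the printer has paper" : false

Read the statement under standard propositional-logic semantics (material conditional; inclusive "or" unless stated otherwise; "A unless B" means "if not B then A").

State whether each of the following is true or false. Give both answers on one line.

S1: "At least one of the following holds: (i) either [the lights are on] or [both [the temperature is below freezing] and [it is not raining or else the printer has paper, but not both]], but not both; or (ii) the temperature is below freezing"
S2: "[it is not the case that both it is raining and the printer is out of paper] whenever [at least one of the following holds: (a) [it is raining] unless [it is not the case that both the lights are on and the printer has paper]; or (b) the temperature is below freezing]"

S1 false, S2 true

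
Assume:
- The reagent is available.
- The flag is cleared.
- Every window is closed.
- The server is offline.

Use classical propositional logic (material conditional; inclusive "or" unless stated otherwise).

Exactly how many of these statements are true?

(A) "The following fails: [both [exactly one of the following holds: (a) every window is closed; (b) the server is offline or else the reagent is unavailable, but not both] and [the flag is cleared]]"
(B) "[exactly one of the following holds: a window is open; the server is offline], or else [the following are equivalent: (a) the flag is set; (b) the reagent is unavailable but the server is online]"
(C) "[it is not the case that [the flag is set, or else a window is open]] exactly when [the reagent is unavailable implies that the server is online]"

Let D = "a window is open" (F), N = "the server is online" (F), G = "the reagent is available" (T), R = "the flag is set" (F).

(A): Formalization: ¬((¬D ⊕ (¬N ⊕ ¬G)) ∧ ¬R)

¬D = ¬F = T
¬N = ¬F = T
¬G = ¬T = F
¬N ⊕ ¬G = T ⊕ F = T
¬D ⊕ (¬N ⊕ ¬G) = T ⊕ T = F
¬R = ¬F = T
(¬D ⊕ (¬N ⊕ ¬G)) ∧ ¬R = F ∧ T = F
¬((¬D ⊕ (¬N ⊕ ¬G)) ∧ ¬R) = ¬F = T
So (A) is true.

(B): In symbols: (D ⊕ ¬N) ∨ (R ↔ (¬G ∧ N))

¬N = ¬F = T
D ⊕ ¬N = F ⊕ T = T
¬G = ¬T = F
¬G ∧ N = F ∧ F = F
R ↔ (¬G ∧ N) = F ↔ F = T
(D ⊕ ¬N) ∨ (R ↔ (¬G ∧ N)) = T ∨ T = T
So (B) is true.

(C): This is ¬(R ∨ D) ↔ (¬G → N).

R ∨ D = F ∨ F = F
¬(R ∨ D) = ¬F = T
¬G = ¬T = F
¬G → N = F → F = T
¬(R ∨ D) ↔ (¬G → N) = T ↔ T = T
Hence (C) is true.

3 of the 3 statements are true ((A), (B), (C)).

3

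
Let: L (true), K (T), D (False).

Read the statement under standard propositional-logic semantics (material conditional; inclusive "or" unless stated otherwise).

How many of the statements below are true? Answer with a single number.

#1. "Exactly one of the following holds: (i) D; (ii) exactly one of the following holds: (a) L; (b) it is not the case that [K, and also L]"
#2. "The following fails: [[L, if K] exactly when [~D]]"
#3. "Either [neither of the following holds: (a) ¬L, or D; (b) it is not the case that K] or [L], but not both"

#1: In symbols: D xor (L xor not (K and L))

K and L = True and True = True
not (K and L) = not True = False
L xor not (K and L) = True xor False = True
D xor (L xor not (K and L)) = False xor True = True
So #1 is true.

#2: Parsed as not ((K -> L) iff not D)

K -> L = True -> True = True
not D = not False = True
(K -> L) iff not D = True iff True = True
not ((K -> L) iff not D) = not True = False
So #2 is false.

#3: Formalization: ((not L or D) nor not K) xor L

not L = not True = False
not L or D = False or False = False
not K = not True = False
(not L or D) nor not K = False nor False = True
((not L or D) nor not K) xor L = True xor True = False
So #3 is false.

Count: 1.

1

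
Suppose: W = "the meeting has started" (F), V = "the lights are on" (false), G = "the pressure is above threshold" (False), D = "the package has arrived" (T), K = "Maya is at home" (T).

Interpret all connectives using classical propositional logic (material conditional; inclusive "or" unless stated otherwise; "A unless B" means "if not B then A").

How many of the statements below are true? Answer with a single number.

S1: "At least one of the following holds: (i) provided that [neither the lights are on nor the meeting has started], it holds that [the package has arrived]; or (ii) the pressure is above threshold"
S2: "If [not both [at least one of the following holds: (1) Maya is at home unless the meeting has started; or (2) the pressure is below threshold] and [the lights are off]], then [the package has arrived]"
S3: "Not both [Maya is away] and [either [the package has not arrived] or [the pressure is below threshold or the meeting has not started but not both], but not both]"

S1: Parsed as ((V ↓ W) → D) ∨ G

V ↓ W = F ↓ F = T
(V ↓ W) → D = T → T = T
((V ↓ W) → D) ∨ G = T ∨ F = T
Hence S1 is true.

S2: In symbols: (((K ∨ W) ∨ ¬G) ↑ ¬V) → D

K ∨ W = T ∨ F = T
¬G = ¬F = T
(K ∨ W) ∨ ¬G = T ∨ T = T
¬V = ¬F = T
((K ∨ W) ∨ ¬G) ↑ ¬V = T ↑ T = F
(((K ∨ W) ∨ ¬G) ↑ ¬V) → D = F → T = T
Hence S2 is true.

S3: In symbols: ¬K ↑ (¬D ⊕ (¬G ⊕ ¬W))

¬K = ¬T = F
¬D = ¬T = F
¬G = ¬F = T
¬W = ¬F = T
¬G ⊕ ¬W = T ⊕ T = F
¬D ⊕ (¬G ⊕ ¬W) = F ⊕ F = F
¬K ↑ (¬D ⊕ (¬G ⊕ ¬W)) = F ↑ F = T
Thus S3 is true.

True statements: 3 (S1, S2, S3).

3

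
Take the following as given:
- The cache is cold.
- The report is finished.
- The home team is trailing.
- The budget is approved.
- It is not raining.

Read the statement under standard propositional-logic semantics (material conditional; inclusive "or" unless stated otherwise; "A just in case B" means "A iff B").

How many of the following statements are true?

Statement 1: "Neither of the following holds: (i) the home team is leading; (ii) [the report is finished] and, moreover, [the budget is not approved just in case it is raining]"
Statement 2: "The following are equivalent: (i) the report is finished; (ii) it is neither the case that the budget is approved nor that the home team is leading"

0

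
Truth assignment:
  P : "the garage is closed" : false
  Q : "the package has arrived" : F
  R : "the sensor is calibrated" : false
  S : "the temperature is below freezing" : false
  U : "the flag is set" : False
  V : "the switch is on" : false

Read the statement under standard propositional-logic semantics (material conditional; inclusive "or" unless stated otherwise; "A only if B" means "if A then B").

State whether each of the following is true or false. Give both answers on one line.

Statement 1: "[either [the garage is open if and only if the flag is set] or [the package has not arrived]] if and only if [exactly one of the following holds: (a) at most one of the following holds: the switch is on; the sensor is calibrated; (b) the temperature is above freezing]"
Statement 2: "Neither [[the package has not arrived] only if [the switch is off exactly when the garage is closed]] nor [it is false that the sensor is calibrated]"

Statement 1: This is ((~P <-> U) | ~Q) <-> ((V nand R) xor ~S).

~P = ~F = T
~P <-> U = T <-> F = F
~Q = ~F = T
(~P <-> U) | ~Q = F | T = T
V nand R = F nand F = T
~S = ~F = T
(V nand R) xor ~S = T xor T = F
((~P <-> U) | ~Q) <-> ((V nand R) xor ~S) = T <-> F = F
So Statement 1 is false.

Statement 2: Parsed as (~Q -> (~V <-> P)) nor ~R

~Q = ~F = T
~V = ~F = T
~V <-> P = T <-> F = F
~Q -> (~V <-> P) = T -> F = F
~R = ~F = T
(~Q -> (~V <-> P)) nor ~R = F nor T = F
Thus Statement 2 is false.

Statement 1 F, Statement 2 F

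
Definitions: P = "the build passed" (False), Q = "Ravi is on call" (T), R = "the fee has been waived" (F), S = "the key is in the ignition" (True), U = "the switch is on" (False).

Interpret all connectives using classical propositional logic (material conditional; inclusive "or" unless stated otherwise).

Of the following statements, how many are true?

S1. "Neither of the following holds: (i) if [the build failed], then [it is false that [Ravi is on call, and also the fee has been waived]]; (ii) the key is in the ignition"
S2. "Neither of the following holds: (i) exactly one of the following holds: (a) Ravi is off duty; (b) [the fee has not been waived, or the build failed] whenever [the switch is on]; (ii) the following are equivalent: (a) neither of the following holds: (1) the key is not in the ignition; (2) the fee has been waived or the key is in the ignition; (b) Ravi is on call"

S1: This is (¬P → ¬(Q ∧ R)) ↓ S.

¬P = ¬F = T
Q ∧ R = T ∧ F = F
¬(Q ∧ R) = ¬F = T
¬P → ¬(Q ∧ R) = T → T = T
(¬P → ¬(Q ∧ R)) ↓ S = T ↓ T = F
Hence S1 is false.

S2: This is (¬Q ⊕ (U → (¬R ∨ ¬P))) ↓ ((¬S ↓ (R ∨ S)) ↔ Q).

¬Q = ¬T = F
¬R = ¬F = T
¬P = ¬F = T
¬R ∨ ¬P = T ∨ T = T
U → (¬R ∨ ¬P) = F → T = T
¬Q ⊕ (U → (¬R ∨ ¬P)) = F ⊕ T = T
¬S = ¬T = F
R ∨ S = F ∨ T = T
¬S ↓ (R ∨ S) = F ↓ T = F
(¬S ↓ (R ∨ S)) ↔ Q = F ↔ T = F
(¬Q ⊕ (U → (¬R ∨ ¬P))) ↓ ((¬S ↓ (R ∨ S)) ↔ Q) = T ↓ F = F
So S2 is false.

0 of the 2 statements are true (none).

0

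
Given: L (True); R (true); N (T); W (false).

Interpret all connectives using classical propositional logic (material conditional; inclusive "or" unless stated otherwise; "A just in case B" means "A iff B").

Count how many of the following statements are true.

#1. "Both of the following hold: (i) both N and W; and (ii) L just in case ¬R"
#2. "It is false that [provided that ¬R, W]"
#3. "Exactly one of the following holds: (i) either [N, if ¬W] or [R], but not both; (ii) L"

1

#1: Formalization: (N & W) & (L <-> ~R)

N & W = T & F = F
~R = ~T = F
L <-> ~R = T <-> F = F
(N & W) & (L <-> ~R) = F & F = F
So #1 is false.

#2: Formalization: ~(~R -> W)

~R = ~T = F
~R -> W = F -> F = T
~(~R -> W) = ~T = F
So #2 is false.

#3: Formalization: ((~W -> N) xor R) xor L

~W = ~F = T
~W -> N = T -> T = T
(~W -> N) xor R = T xor T = F
((~W -> N) xor R) xor L = F xor T = T
Thus #3 is true.

1 of the 3 statements is true (#3).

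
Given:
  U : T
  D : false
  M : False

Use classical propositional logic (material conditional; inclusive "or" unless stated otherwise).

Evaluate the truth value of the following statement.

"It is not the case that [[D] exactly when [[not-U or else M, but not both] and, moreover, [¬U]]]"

False

In symbols: not (D iff ((not U xor M) and not U))

not U = not True = False
not U xor M = False xor False = False
not U = not True = False
(not U xor M) and not U = False and False = False
D iff ((not U xor M) and not U) = False iff False = True
not (D iff ((not U xor M) and not U)) = not True = False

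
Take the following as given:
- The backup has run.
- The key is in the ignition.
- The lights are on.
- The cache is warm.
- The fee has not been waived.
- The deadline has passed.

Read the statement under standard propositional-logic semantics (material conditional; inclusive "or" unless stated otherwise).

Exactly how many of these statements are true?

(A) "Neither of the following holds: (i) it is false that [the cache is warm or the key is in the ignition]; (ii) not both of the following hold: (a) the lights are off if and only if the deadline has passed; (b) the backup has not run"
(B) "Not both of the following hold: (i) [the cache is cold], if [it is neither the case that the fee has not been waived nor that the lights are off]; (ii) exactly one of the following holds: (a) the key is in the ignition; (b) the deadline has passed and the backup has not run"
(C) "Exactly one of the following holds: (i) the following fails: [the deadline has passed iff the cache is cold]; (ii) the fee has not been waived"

0

Let Q = "the cache is warm" (T), H = "the key is in the ignition" (T), S = "the lights are on" (T), G = "the deadline has passed" (T), D = "the backup has run" (T), W = "the fee has been waived" (F).

(A): Parsed as ¬(Q ∨ H) ↓ ((¬S ↔ G) ↑ ¬D)

Q ∨ H = T ∨ T = T
¬(Q ∨ H) = ¬T = F
¬S = ¬T = F
¬S ↔ G = F ↔ T = F
¬D = ¬T = F
(¬S ↔ G) ↑ ¬D = F ↑ F = T
¬(Q ∨ H) ↓ ((¬S ↔ G) ↑ ¬D) = F ↓ T = F
So (A) is false.

(B): Formalization: ((¬W ↓ ¬S) → ¬Q) ↑ (H ⊕ (G ∧ ¬D))

¬W = ¬F = T
¬S = ¬T = F
¬W ↓ ¬S = T ↓ F = F
¬Q = ¬T = F
(¬W ↓ ¬S) → ¬Q = F → F = T
¬D = ¬T = F
G ∧ ¬D = T ∧ F = F
H ⊕ (G ∧ ¬D) = T ⊕ F = T
((¬W ↓ ¬S) → ¬Q) ↑ (H ⊕ (G ∧ ¬D)) = T ↑ T = F
So (B) is false.

(C): Formalization: ¬(G ↔ ¬Q) ⊕ ¬W

¬Q = ¬T = F
G ↔ ¬Q = T ↔ F = F
¬(G ↔ ¬Q) = ¬F = T
¬W = ¬F = T
¬(G ↔ ¬Q) ⊕ ¬W = T ⊕ T = F
Hence (C) is false.

0 of the 3 statements are true (none).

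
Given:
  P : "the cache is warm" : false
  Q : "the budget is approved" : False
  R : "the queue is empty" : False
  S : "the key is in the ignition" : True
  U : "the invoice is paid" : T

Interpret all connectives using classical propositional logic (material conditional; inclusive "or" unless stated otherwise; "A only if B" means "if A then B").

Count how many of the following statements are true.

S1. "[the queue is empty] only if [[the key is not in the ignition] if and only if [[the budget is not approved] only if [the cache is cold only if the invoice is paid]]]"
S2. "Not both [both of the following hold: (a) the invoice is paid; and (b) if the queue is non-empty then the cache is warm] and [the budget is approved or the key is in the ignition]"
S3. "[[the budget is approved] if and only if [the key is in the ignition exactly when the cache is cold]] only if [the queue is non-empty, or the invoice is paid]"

3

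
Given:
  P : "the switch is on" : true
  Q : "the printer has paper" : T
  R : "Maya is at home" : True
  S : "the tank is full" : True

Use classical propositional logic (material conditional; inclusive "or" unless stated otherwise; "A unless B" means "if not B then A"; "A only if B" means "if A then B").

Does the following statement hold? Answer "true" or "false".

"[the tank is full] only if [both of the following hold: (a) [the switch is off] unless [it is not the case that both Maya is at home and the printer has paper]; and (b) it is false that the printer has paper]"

The statement is false.

Parsed as S -> ((not P or (R nand Q)) and not Q)

not P = not True = False
R nand Q = True nand True = False
not P or (R nand Q) = False or False = False
not Q = not True = False
(not P or (R nand Q)) and not Q = False and False = False
S -> ((not P or (R nand Q)) and not Q) = True -> False = False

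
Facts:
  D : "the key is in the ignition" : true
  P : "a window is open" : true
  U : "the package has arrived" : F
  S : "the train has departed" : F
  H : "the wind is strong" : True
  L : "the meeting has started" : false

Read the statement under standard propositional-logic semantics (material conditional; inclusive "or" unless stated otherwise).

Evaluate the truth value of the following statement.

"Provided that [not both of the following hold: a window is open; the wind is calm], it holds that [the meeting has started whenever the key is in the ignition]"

False.

This is (P nand not H) -> (D -> L).

not H = not True = False
P nand not H = True nand False = True
D -> L = True -> False = False
(P nand not H) -> (D -> L) = True -> False = False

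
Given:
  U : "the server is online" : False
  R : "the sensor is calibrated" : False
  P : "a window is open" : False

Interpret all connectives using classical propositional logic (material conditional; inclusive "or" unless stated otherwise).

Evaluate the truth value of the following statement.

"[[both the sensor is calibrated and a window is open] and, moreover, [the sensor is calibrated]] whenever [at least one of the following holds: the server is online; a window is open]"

true

Values: U=False, P=False, R=False.
Parsed as (U or P) -> ((R and P) and R)

U or P = False or False = False
R and P = False and False = False
(R and P) and R = False and False = False
(U or P) -> ((R and P) and R) = False -> False = True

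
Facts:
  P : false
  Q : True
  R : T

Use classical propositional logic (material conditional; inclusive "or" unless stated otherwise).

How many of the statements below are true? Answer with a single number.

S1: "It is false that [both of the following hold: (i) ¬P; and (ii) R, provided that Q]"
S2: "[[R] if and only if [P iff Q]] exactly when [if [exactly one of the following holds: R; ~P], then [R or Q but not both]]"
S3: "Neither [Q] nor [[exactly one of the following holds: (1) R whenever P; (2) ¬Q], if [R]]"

0

S1: This is not (not P and (Q -> R)).

not P = not False = True
Q -> R = True -> True = True
not P and (Q -> R) = True and True = True
not (not P and (Q -> R)) = not True = False
Hence S1 is false.

S2: In symbols: (R iff (P iff Q)) iff ((R xor not P) -> (R xor Q))

P iff Q = False iff True = False
R iff (P iff Q) = True iff False = False
not P = not False = True
R xor not P = True xor True = False
R xor Q = True xor True = False
(R xor not P) -> (R xor Q) = False -> False = True
(R iff (P iff Q)) iff ((R xor not P) -> (R xor Q)) = False iff True = False
So S2 is false.

S3: Parsed as Q nor (R -> ((P -> R) xor not Q))

P -> R = False -> True = True
not Q = not True = False
(P -> R) xor not Q = True xor False = True
R -> ((P -> R) xor not Q) = True -> True = True
Q nor (R -> ((P -> R) xor not Q)) = True nor True = False
Thus S3 is false.

Count: 0.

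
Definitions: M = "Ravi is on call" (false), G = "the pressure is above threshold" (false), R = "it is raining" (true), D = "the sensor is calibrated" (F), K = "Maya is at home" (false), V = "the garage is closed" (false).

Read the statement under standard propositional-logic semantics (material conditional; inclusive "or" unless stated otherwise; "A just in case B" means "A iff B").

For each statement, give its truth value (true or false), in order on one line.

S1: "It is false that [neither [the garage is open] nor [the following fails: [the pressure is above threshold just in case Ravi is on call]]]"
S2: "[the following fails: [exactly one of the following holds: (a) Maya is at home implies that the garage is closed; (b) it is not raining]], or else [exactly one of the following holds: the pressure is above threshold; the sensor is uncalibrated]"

S1: In symbols: not (not V nor not (G iff M))

not V = not False = True
G iff M = False iff False = True
not (G iff M) = not True = False
not V nor not (G iff M) = True nor False = False
not (not V nor not (G iff M)) = not False = True
Hence S1 is true.

S2: Parsed as not ((K -> V) xor not R) or (G xor not D)

K -> V = False -> False = True
not R = not True = False
(K -> V) xor not R = True xor False = True
not ((K -> V) xor not R) = not True = False
not D = not False = True
G xor not D = False xor True = True
not ((K -> V) xor not R) or (G xor not D) = False or True = True
So S2 is true.

S1 true / S2 true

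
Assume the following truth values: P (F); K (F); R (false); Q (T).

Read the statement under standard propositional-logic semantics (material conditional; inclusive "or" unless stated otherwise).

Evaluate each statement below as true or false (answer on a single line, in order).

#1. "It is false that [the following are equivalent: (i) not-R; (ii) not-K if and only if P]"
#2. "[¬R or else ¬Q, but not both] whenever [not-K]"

#1 true; #2 true

#1: In symbols: ~(~R <-> (~K <-> P))

~R = ~F = T
~K = ~F = T
~K <-> P = T <-> F = F
~R <-> (~K <-> P) = T <-> F = F
~(~R <-> (~K <-> P)) = ~F = T
So #1 is true.

#2: Parsed as ~K -> (~R xor ~Q)

~K = ~F = T
~R = ~F = T
~Q = ~T = F
~R xor ~Q = T xor F = T
~K -> (~R xor ~Q) = T -> T = T
So #2 is true.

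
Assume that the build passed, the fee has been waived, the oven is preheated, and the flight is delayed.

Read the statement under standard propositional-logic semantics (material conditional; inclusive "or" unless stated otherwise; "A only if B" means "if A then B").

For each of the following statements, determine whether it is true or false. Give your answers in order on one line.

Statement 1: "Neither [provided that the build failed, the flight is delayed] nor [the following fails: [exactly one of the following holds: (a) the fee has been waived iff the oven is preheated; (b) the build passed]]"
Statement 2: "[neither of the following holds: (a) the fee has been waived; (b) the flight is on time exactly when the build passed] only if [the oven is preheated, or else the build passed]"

Statement 1 false; Statement 2 true

Let P = "the build passed" (True), S = "the flight is delayed" (True), Q = "the fee has been waived" (True), R = "the oven is preheated" (True).

Statement 1: In symbols: (not P -> S) nor not ((Q iff R) xor P)

not P = not True = False
not P -> S = False -> True = True
Q iff R = True iff True = True
(Q iff R) xor P = True xor True = False
not ((Q iff R) xor P) = not False = True
(not P -> S) nor not ((Q iff R) xor P) = True nor True = False
Thus Statement 1 is false.

Statement 2: Parsed as (Q nor (not S iff P)) -> (R or P)

not S = not True = False
not S iff P = False iff True = False
Q nor (not S iff P) = True nor False = False
R or P = True or True = True
(Q nor (not S iff P)) -> (R or P) = False -> True = True
Hence Statement 2 is true.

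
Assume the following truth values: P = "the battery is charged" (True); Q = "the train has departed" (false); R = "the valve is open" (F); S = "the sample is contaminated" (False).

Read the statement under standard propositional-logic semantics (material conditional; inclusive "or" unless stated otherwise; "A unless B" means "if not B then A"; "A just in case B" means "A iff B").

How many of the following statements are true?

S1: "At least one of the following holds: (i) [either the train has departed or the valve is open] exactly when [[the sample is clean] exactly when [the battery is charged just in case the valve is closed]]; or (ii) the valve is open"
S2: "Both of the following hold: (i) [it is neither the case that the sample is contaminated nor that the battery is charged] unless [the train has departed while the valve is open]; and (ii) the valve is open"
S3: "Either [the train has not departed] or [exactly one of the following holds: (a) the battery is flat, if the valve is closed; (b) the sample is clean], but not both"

0

S1: Parsed as ((Q | R) <-> (~S <-> (P <-> ~R))) | R

Q | R = F | F = F
~S = ~F = T
~R = ~F = T
P <-> ~R = T <-> T = T
~S <-> (P <-> ~R) = T <-> T = T
(Q | R) <-> (~S <-> (P <-> ~R)) = F <-> T = F
((Q | R) <-> (~S <-> (P <-> ~R))) | R = F | F = F
Hence S1 is false.

S2: In symbols: ((S nor P) | (Q & R)) & R

S nor P = F nor T = F
Q & R = F & F = F
(S nor P) | (Q & R) = F | F = F
((S nor P) | (Q & R)) & R = F & F = F
So S2 is false.

S3: In symbols: ~Q xor ((~R -> ~P) xor ~S)

~Q = ~F = T
~R = ~F = T
~P = ~T = F
~R -> ~P = T -> F = F
~S = ~F = T
(~R -> ~P) xor ~S = F xor T = T
~Q xor ((~R -> ~P) xor ~S) = T xor T = F
So S3 is false.

True statements: 0 (none).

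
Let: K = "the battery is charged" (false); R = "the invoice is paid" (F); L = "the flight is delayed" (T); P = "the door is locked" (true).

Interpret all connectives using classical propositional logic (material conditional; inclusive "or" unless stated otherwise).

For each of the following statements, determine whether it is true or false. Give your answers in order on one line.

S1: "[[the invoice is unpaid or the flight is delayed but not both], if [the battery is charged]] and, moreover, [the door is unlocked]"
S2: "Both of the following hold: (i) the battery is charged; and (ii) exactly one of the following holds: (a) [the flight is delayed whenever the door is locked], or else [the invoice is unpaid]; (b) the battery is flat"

S1: This is (K → (¬R ⊕ L)) ∧ ¬P.

¬R = ¬F = T
¬R ⊕ L = T ⊕ T = F
K → (¬R ⊕ L) = F → F = T
¬P = ¬T = F
(K → (¬R ⊕ L)) ∧ ¬P = T ∧ F = F
Thus S1 is false.

S2: This is K ∧ (((P → L) ∨ ¬R) ⊕ ¬K).

P → L = T → T = T
¬R = ¬F = T
(P → L) ∨ ¬R = T ∨ T = T
¬K = ¬F = T
((P → L) ∨ ¬R) ⊕ ¬K = T ⊕ T = F
K ∧ (((P → L) ∨ ¬R) ⊕ ¬K) = F ∧ F = F
Thus S2 is false.

S1 false / S2 false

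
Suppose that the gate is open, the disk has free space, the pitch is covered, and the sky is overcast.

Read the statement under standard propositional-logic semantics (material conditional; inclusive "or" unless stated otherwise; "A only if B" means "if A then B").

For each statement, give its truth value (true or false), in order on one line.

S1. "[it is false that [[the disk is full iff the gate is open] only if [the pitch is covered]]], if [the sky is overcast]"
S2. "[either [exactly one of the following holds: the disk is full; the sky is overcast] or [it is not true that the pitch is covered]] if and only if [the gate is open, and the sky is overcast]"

S1 False / S2 True

Let V = "the sky is overcast" (T), L = "the disk is full" (F), S = "the gate is open" (T), Q = "the pitch is covered" (T).

S1: Parsed as V -> ~((L <-> S) -> Q)

L <-> S = F <-> T = F
(L <-> S) -> Q = F -> T = T
~((L <-> S) -> Q) = ~T = F
V -> ~((L <-> S) -> Q) = T -> F = F
Hence S1 is false.

S2: In symbols: ((L xor V) | ~Q) <-> (S & V)

L xor V = F xor T = T
~Q = ~T = F
(L xor V) | ~Q = T | F = T
S & V = T & T = T
((L xor V) | ~Q) <-> (S & V) = T <-> T = T
Hence S2 is true.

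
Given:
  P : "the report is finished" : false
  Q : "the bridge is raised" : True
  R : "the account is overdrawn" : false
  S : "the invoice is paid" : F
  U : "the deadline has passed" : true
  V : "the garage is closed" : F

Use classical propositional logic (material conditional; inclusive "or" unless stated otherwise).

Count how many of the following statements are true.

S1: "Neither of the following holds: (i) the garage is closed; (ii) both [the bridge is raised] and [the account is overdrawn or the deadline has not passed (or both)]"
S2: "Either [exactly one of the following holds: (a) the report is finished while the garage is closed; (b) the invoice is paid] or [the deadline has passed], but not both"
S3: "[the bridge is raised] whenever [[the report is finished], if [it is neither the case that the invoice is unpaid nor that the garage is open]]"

3

S1: In symbols: V ↓ (Q ∧ (R ∨ ¬U))

¬U = ¬T = F
R ∨ ¬U = F ∨ F = F
Q ∧ (R ∨ ¬U) = T ∧ F = F
V ↓ (Q ∧ (R ∨ ¬U)) = F ↓ F = T
So S1 is true.

S2: In symbols: ((P ∧ V) ⊕ S) ⊕ U

P ∧ V = F ∧ F = F
(P ∧ V) ⊕ S = F ⊕ F = F
((P ∧ V) ⊕ S) ⊕ U = F ⊕ T = T
Hence S2 is true.

S3: Parsed as ((¬S ↓ ¬V) → P) → Q

¬S = ¬F = T
¬V = ¬F = T
¬S ↓ ¬V = T ↓ T = F
(¬S ↓ ¬V) → P = F → F = T
((¬S ↓ ¬V) → P) → Q = T → T = T
So S3 is true.

True statements: 3.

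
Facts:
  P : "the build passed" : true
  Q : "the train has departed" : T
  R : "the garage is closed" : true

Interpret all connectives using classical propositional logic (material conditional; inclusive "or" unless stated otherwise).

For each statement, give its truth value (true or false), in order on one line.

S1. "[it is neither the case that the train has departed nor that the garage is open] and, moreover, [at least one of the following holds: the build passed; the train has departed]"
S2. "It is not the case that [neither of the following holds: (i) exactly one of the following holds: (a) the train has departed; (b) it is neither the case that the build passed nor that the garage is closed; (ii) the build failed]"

S1 False, S2 True

S1: Formalization: (Q nor not R) and (P or Q)

not R = not True = False
Q nor not R = True nor False = False
P or Q = True or True = True
(Q nor not R) and (P or Q) = False and True = False
So S1 is false.

S2: Parsed as not ((Q xor (P nor R)) nor not P)

P nor R = True nor True = False
Q xor (P nor R) = True xor False = True
not P = not True = False
(Q xor (P nor R)) nor not P = True nor False = False
not ((Q xor (P nor R)) nor not P) = not False = True
Hence S2 is true.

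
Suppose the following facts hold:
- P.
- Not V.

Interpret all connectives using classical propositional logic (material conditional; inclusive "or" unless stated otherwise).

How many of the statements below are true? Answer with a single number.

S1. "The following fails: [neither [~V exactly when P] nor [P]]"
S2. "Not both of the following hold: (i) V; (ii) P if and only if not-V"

S1: Formalization: ~((~V <-> P) nor P)

~V = ~F = T
~V <-> P = T <-> T = T
(~V <-> P) nor P = T nor T = F
~((~V <-> P) nor P) = ~F = T
Thus S1 is true.

S2: Parsed as V nand (P <-> ~V)

~V = ~F = T
P <-> ~V = T <-> T = T
V nand (P <-> ~V) = F nand T = T
Thus S2 is true.

True statements: 2 (S1, S2).

2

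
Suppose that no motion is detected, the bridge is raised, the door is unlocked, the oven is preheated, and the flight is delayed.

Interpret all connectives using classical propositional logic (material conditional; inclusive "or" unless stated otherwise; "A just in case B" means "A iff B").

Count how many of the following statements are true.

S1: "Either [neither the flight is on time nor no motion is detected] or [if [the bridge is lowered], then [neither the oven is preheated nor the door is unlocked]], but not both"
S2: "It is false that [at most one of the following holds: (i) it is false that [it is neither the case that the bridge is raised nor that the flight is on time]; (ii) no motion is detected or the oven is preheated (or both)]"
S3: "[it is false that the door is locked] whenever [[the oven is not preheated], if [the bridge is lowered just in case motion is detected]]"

Let M = "the flight is delayed" (T), P = "motion is detected" (F), H = "the bridge is raised" (T), D = "the oven is preheated" (T), K = "the door is locked" (F).

S1: Formalization: (¬M ↓ ¬P) ⊕ (¬H → (D ↓ ¬K))

¬M = ¬T = F
¬P = ¬F = T
¬M ↓ ¬P = F ↓ T = F
¬H = ¬T = F
¬K = ¬F = T
D ↓ ¬K = T ↓ T = F
¬H → (D ↓ ¬K) = F → F = T
(¬M ↓ ¬P) ⊕ (¬H → (D ↓ ¬K)) = F ⊕ T = T
Thus S1 is true.

S2: This is ¬(¬(H ↓ ¬M) ↑ (¬P ∨ D)).

¬M = ¬T = F
H ↓ ¬M = T ↓ F = F
¬(H ↓ ¬M) = ¬F = T
¬P = ¬F = T
¬P ∨ D = T ∨ T = T
¬(H ↓ ¬M) ↑ (¬P ∨ D) = T ↑ T = F
¬(¬(H ↓ ¬M) ↑ (¬P ∨ D)) = ¬F = T
Hence S2 is true.

S3: In symbols: ((¬H ↔ P) → ¬D) → ¬K

¬H = ¬T = F
¬H ↔ P = F ↔ F = T
¬D = ¬T = F
(¬H ↔ P) → ¬D = T → F = F
¬K = ¬F = T
((¬H ↔ P) → ¬D) → ¬K = F → T = T
So S3 is true.

True statements: 3 (S1, S2, S3).

3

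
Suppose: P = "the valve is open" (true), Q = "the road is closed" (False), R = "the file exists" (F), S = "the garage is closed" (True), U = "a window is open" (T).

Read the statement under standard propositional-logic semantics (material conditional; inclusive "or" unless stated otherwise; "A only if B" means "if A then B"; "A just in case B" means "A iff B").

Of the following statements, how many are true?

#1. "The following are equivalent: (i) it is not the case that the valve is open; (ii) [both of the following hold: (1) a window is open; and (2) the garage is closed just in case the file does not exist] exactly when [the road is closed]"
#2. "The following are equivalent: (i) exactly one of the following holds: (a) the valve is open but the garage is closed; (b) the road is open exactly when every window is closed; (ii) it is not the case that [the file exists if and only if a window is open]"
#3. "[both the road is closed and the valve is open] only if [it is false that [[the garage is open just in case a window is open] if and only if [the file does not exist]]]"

3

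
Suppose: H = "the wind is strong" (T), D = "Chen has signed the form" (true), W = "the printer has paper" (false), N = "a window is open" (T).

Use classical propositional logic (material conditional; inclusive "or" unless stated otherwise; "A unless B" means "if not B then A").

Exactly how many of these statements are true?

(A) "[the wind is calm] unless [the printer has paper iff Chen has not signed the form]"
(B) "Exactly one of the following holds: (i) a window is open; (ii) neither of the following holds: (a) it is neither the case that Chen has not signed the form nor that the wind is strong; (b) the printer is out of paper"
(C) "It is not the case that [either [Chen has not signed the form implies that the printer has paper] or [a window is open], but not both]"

(A): Formalization: ~H | (W <-> ~D)

~H = ~T = F
~D = ~T = F
W <-> ~D = F <-> F = T
~H | (W <-> ~D) = F | T = T
So (A) is true.

(B): This is N xor ((~D nor H) nor ~W).

~D = ~T = F
~D nor H = F nor T = F
~W = ~F = T
(~D nor H) nor ~W = F nor T = F
N xor ((~D nor H) nor ~W) = T xor F = T
Thus (B) is true.

(C): Parsed as ~((~D -> W) xor N)

~D = ~T = F
~D -> W = F -> F = T
(~D -> W) xor N = T xor T = F
~((~D -> W) xor N) = ~F = T
So (C) is true.

3 of the 3 statements are true ((A), (B), (C)).

3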